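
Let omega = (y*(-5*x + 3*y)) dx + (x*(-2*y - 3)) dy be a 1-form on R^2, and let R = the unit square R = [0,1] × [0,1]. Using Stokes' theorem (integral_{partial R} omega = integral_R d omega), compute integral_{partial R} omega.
integral_(partial R) omega = -9/2

Stokes: integral_partial_R omega = integral_R d omega with d omega = (∂Q/∂x - ∂P/∂y) dx ∧ dy.
  ∂Q/∂x = -2*y - 3
  ∂P/∂y = -5*x + 6*y
  integrand = ∂Q/∂x - ∂P/∂y = 5*x - 8*y - 3.
Integrating over R: integral_0^1 integral_0^1 (5*x - 8*y - 3) dx dy = -9/2.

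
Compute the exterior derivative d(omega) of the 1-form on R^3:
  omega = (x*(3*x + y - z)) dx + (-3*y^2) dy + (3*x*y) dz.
d(omega) = (-x) dx ∧ dy + (x + 3*y) dx ∧ dz + (3*x) dy ∧ dz

For a 1-form omega = sum_i f_i dx_i, the exterior derivative is
  d(omega) = sum_{i < j} (∂f_j/∂x_i - ∂f_i/∂x_j) dx_i ∧ dx_j.
  coefficient of dx ∧ dy: ∂f_2/∂x - ∂f_1/∂y = ∂(-3*y^2)/∂x - ∂(x*(3*x + y - z))/∂y = -x
  coefficient of dx ∧ dz: ∂f_3/∂x - ∂f_1/∂z = ∂(3*x*y)/∂x - ∂(x*(3*x + y - z))/∂z = x + 3*y
  coefficient of dy ∧ dz: ∂f_3/∂y - ∂f_2/∂z = ∂(3*x*y)/∂y - ∂(-3*y^2)/∂z = 3*x
Assembling: d(omega) = (-x) dx ∧ dy + (x + 3*y) dx ∧ dz + (3*x) dy ∧ dz.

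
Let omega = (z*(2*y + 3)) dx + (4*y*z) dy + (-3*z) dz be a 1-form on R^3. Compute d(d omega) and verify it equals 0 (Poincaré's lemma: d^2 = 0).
d(d omega) = 0

Step 1: d omega = sum_{i<j} (∂f_j/∂x_i - ∂f_i/∂x_j) dx_i ∧ dx_j:
  coeff of dx ∧ dy: -2*z
  coeff of dx ∧ dz: -2*y - 3
  coeff of dy ∧ dz: -4*y
Step 2: Apply d again to each 2-form coefficient. The only possible 3-form in R^3 is dx ∧ dy ∧ dz, with coefficient
  ∂(coeff of dy∧dz)/∂x - ∂(coeff of dx∧dz)/∂y + ∂(coeff of dx∧dy)/∂z
  = ∂/∂x (-4*y) - ∂/∂y (-2*y - 3) + ∂/∂z (-2*z).
Each of these terms simplifies to sums of mixed partials that cancel in pairs. The result is 0 (by equality of mixed partials for smooth functions — Schwarz / Clairaut).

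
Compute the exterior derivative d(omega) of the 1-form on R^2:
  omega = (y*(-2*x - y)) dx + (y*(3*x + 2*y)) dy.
d(omega) = (2*x + 5*y) dx ∧ dy

For a 1-form omega = sum_i f_i dx_i, the exterior derivative is
  d(omega) = sum_{i < j} (∂f_j/∂x_i - ∂f_i/∂x_j) dx_i ∧ dx_j.
  coefficient of dx ∧ dy: ∂f_2/∂x - ∂f_1/∂y = ∂(y*(3*x + 2*y))/∂x - ∂(y*(-2*x - y))/∂y = 2*x + 5*y
Assembling: d(omega) = (2*x + 5*y) dx ∧ dy.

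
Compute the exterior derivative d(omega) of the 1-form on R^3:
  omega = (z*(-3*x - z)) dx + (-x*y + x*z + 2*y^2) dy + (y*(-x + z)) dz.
d(omega) = (-y + z) dx ∧ dy + (3*x - y + 2*z) dx ∧ dz + (-2*x + z) dy ∧ dz

For a 1-form omega = sum_i f_i dx_i, the exterior derivative is
  d(omega) = sum_{i < j} (∂f_j/∂x_i - ∂f_i/∂x_j) dx_i ∧ dx_j.
  coefficient of dx ∧ dy: ∂f_2/∂x - ∂f_1/∂y = ∂(-x*y + x*z + 2*y^2)/∂x - ∂(z*(-3*x - z))/∂y = -y + z
  coefficient of dx ∧ dz: ∂f_3/∂x - ∂f_1/∂z = ∂(y*(-x + z))/∂x - ∂(z*(-3*x - z))/∂z = 3*x - y + 2*z
  coefficient of dy ∧ dz: ∂f_3/∂y - ∂f_2/∂z = ∂(y*(-x + z))/∂y - ∂(-x*y + x*z + 2*y^2)/∂z = -2*x + z
Assembling: d(omega) = (-y + z) dx ∧ dy + (3*x - y + 2*z) dx ∧ dz + (-2*x + z) dy ∧ dz.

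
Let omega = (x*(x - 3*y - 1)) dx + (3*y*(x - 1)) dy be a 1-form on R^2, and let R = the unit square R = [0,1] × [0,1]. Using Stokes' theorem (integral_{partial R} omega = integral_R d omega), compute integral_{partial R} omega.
integral_(partial R) omega = 3

Stokes: integral_partial_R omega = integral_R d omega with d omega = (∂Q/∂x - ∂P/∂y) dx ∧ dy.
  ∂Q/∂x = 3*y
  ∂P/∂y = -3*x
  integrand = ∂Q/∂x - ∂P/∂y = 3*x + 3*y.
Integrating over R: integral_0^1 integral_0^1 (3*x + 3*y) dx dy = 3.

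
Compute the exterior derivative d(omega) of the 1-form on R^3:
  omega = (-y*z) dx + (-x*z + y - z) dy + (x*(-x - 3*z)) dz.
d(omega) = (-2*x + y - 3*z) dx ∧ dz + (x + 1) dy ∧ dz

For a 1-form omega = sum_i f_i dx_i, the exterior derivative is
  d(omega) = sum_{i < j} (∂f_j/∂x_i - ∂f_i/∂x_j) dx_i ∧ dx_j.
  coefficient of dx ∧ dz: ∂f_3/∂x - ∂f_1/∂z = ∂(x*(-x - 3*z))/∂x - ∂(-y*z)/∂z = -2*x + y - 3*z
  coefficient of dy ∧ dz: ∂f_3/∂y - ∂f_2/∂z = ∂(x*(-x - 3*z))/∂y - ∂(-x*z + y - z)/∂z = x + 1
Assembling: d(omega) = (-2*x + y - 3*z) dx ∧ dz + (x + 1) dy ∧ dz.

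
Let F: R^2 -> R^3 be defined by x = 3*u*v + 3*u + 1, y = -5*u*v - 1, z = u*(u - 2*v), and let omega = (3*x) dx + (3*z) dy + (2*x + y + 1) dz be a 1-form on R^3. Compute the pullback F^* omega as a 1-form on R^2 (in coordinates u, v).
F^* omega = (-13*u^2*v + 12*u^2 + 55*u*v^2 + 42*u*v + 31*u + 5*v + 9) du + (5*u*(-3*u^2 + 11*u*v + 3*u + 1)) dv

Using F^*(f dg) = (f ∘ F) d(g ∘ F), substitute each coordinate x_i by F_i(u, v) in f_i, and replace dx_i by d F_i = (∂F_i/∂u) du + (∂F_i/∂v) dv.
  For the x component: f_1(F) = 9*u*v + 9*u + 3; d F_1 = (3*v + 3) du + (3*u) dv
  For the y component: f_2(F) = 3*u*(u - 2*v); d F_2 = (-5*v) du + (-5*u) dv
  For the z component: f_3(F) = u*v + 6*u + 2; d F_3 = (2*u - 2*v) du + (-2*u) dv
Combining and collecting du, dv coefficients:
  coeff of du: -13*u^2*v + 12*u^2 + 55*u*v^2 + 42*u*v + 31*u + 5*v + 9
  coeff of dv: 5*u*(-3*u^2 + 11*u*v + 3*u + 1)
F^* omega = (-13*u^2*v + 12*u^2 + 55*u*v^2 + 42*u*v + 31*u + 5*v + 9) du + (5*u*(-3*u^2 + 11*u*v + 3*u + 1)) dv.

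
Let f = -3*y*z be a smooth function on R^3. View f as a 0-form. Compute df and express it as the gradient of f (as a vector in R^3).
df = (0) dx + (-3*z) dy + (-3*y) dz; grad f = (0, -3*z, -3*y)

For a 0-form f, d f = (∂f/∂x) dx + (∂f/∂y) dy + (∂f/∂z) dz. The components of the vector representation are exactly the entries of grad f in Cartesian coordinates:
  ∂f/∂x = 0
  ∂f/∂y = -3*z
  ∂f/∂z = -3*y.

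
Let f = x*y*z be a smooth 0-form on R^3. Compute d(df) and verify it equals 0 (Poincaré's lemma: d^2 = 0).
d(df) = 0

Step 1: df = sum_i (∂f/∂x_i) dx_i = (y*z) dx + (x*z) dy + (x*y) dz.
Step 2: Apply d again. Using the 1-form formula, the coefficient of dx ∧ dy in d(df) is ∂^2 f/∂x ∂y - ∂^2 f/∂y ∂x = (z) - (z) = 0 (equality of mixed partials for smooth f).
Similarly for dx ∧ dz and dy ∧ dz — all coefficients vanish. So d(df) = 0.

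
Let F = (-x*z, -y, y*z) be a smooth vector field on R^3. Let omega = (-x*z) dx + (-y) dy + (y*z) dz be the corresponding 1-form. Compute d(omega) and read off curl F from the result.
d(omega) = (z) dy ∧ dz + (-x) dz ∧ dx + (0) dx ∧ dy; curl F = (z, -x, 0)

d omega = sum_{i<j} (∂f_j/∂x_i - ∂f_i/∂x_j) dx_i ∧ dx_j. Under the identification (dy ∧ dz, dz ∧ dx, dx ∧ dy) ↔ (e_x, e_y, e_z), the coefficients are exactly the components of curl F. Compute:
  ∂R/∂y - ∂Q/∂z = (z) - (0) = z
  ∂P/∂z - ∂R/∂x = (-x) - (0) = -x
  ∂Q/∂x - ∂P/∂y = (0) - (0) = 0.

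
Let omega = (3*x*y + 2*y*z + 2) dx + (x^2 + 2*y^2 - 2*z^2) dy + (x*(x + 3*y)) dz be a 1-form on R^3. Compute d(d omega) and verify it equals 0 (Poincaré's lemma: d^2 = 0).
d(d omega) = 0

Step 1: d omega = sum_{i<j} (∂f_j/∂x_i - ∂f_i/∂x_j) dx_i ∧ dx_j:
  coeff of dx ∧ dy: -x - 2*z
  coeff of dx ∧ dz: 2*x + y
  coeff of dy ∧ dz: 3*x + 4*z
Step 2: Apply d again to each 2-form coefficient. The only possible 3-form in R^3 is dx ∧ dy ∧ dz, with coefficient
  ∂(coeff of dy∧dz)/∂x - ∂(coeff of dx∧dz)/∂y + ∂(coeff of dx∧dy)/∂z
  = ∂/∂x (3*x + 4*z) - ∂/∂y (2*x + y) + ∂/∂z (-x - 2*z).
Each of these terms simplifies to sums of mixed partials that cancel in pairs. The result is 0 (by equality of mixed partials for smooth functions — Schwarz / Clairaut).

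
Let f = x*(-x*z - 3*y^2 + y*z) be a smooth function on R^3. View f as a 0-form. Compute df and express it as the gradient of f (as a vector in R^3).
df = (-2*x*z - 3*y^2 + y*z) dx + (x*(-6*y + z)) dy + (x*(-x + y)) dz; grad f = (-2*x*z - 3*y^2 + y*z, x*(-6*y + z), x*(-x + y))

For a 0-form f, d f = (∂f/∂x) dx + (∂f/∂y) dy + (∂f/∂z) dz. The components of the vector representation are exactly the entries of grad f in Cartesian coordinates:
  ∂f/∂x = -2*x*z - 3*y^2 + y*z
  ∂f/∂y = x*(-6*y + z)
  ∂f/∂z = x*(-x + y).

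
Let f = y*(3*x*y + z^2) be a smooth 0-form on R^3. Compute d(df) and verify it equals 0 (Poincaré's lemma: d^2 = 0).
d(df) = 0

Step 1: df = sum_i (∂f/∂x_i) dx_i = (3*y^2) dx + (6*x*y + z^2) dy + (2*y*z) dz.
Step 2: Apply d again. Using the 1-form formula, the coefficient of dx ∧ dy in d(df) is ∂^2 f/∂x ∂y - ∂^2 f/∂y ∂x = (6*y) - (6*y) = 0 (equality of mixed partials for smooth f).
Similarly for dx ∧ dz and dy ∧ dz — all coefficients vanish. So d(df) = 0.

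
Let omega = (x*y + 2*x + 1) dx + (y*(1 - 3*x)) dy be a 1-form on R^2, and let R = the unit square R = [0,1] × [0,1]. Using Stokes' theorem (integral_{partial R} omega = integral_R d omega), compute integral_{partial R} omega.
integral_(partial R) omega = -2

Stokes: integral_partial_R omega = integral_R d omega with d omega = (∂Q/∂x - ∂P/∂y) dx ∧ dy.
  ∂Q/∂x = -3*y
  ∂P/∂y = x
  integrand = ∂Q/∂x - ∂P/∂y = -x - 3*y.
Integrating over R: integral_0^1 integral_0^1 (-x - 3*y) dx dy = -2.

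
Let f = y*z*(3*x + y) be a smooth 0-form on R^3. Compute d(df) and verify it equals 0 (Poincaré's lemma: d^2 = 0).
d(df) = 0

Step 1: df = sum_i (∂f/∂x_i) dx_i = (3*y*z) dx + (z*(3*x + 2*y)) dy + (y*(3*x + y)) dz.
Step 2: Apply d again. Using the 1-form formula, the coefficient of dx ∧ dy in d(df) is ∂^2 f/∂x ∂y - ∂^2 f/∂y ∂x = (3*z) - (3*z) = 0 (equality of mixed partials for smooth f).
Similarly for dx ∧ dz and dy ∧ dz — all coefficients vanish. So d(df) = 0.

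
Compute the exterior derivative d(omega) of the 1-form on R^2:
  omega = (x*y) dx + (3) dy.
d(omega) = (-x) dx ∧ dy

For a 1-form omega = sum_i f_i dx_i, the exterior derivative is
  d(omega) = sum_{i < j} (∂f_j/∂x_i - ∂f_i/∂x_j) dx_i ∧ dx_j.
  coefficient of dx ∧ dy: ∂f_2/∂x - ∂f_1/∂y = ∂(3)/∂x - ∂(x*y)/∂y = -x
Assembling: d(omega) = (-x) dx ∧ dy.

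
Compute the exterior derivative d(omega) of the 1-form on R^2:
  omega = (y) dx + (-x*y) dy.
d(omega) = (-y - 1) dx ∧ dy

For a 1-form omega = sum_i f_i dx_i, the exterior derivative is
  d(omega) = sum_{i < j} (∂f_j/∂x_i - ∂f_i/∂x_j) dx_i ∧ dx_j.
  coefficient of dx ∧ dy: ∂f_2/∂x - ∂f_1/∂y = ∂(-x*y)/∂x - ∂(y)/∂y = -y - 1
Assembling: d(omega) = (-y - 1) dx ∧ dy.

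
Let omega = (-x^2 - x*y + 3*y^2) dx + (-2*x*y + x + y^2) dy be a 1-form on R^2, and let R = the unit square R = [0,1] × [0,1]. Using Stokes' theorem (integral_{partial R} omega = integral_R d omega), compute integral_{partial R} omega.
integral_(partial R) omega = -5/2

Stokes: integral_partial_R omega = integral_R d omega with d omega = (∂Q/∂x - ∂P/∂y) dx ∧ dy.
  ∂Q/∂x = 1 - 2*y
  ∂P/∂y = -x + 6*y
  integrand = ∂Q/∂x - ∂P/∂y = x - 8*y + 1.
Integrating over R: integral_0^1 integral_0^1 (x - 8*y + 1) dx dy = -5/2.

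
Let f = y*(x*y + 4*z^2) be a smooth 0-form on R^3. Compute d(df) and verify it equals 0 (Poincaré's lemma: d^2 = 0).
d(df) = 0

Step 1: df = sum_i (∂f/∂x_i) dx_i = (y^2) dx + (2*x*y + 4*z^2) dy + (8*y*z) dz.
Step 2: Apply d again. Using the 1-form formula, the coefficient of dx ∧ dy in d(df) is ∂^2 f/∂x ∂y - ∂^2 f/∂y ∂x = (2*y) - (2*y) = 0 (equality of mixed partials for smooth f).
Similarly for dx ∧ dz and dy ∧ dz — all coefficients vanish. So d(df) = 0.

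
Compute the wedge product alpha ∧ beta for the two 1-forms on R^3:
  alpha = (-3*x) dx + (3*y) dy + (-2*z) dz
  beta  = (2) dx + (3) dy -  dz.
alpha ∧ beta = (-9*x - 6*y) dx ∧ dy + (3*x + 4*z) dx ∧ dz + (-3*y + 6*z) dy ∧ dz

Distribute the wedge, using dx_i ∧ dx_j = -dx_j ∧ dx_i and dx_i ∧ dx_i = 0. For each pair (i, j) with i < j, the coefficient of dx_i ∧ dx_j in alpha ∧ beta is (alpha_i * beta_j - alpha_j * beta_i). Collecting: alpha ∧ beta = (-9*x - 6*y) dx ∧ dy + (3*x + 4*z) dx ∧ dz + (-3*y + 6*z) dy ∧ dz.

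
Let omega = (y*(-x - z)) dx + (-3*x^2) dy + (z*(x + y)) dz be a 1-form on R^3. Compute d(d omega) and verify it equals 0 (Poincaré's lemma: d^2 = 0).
d(d omega) = 0

Step 1: d omega = sum_{i<j} (∂f_j/∂x_i - ∂f_i/∂x_j) dx_i ∧ dx_j:
  coeff of dx ∧ dy: -5*x + z
  coeff of dx ∧ dz: y + z
  coeff of dy ∧ dz: z
Step 2: Apply d again to each 2-form coefficient. The only possible 3-form in R^3 is dx ∧ dy ∧ dz, with coefficient
  ∂(coeff of dy∧dz)/∂x - ∂(coeff of dx∧dz)/∂y + ∂(coeff of dx∧dy)/∂z
  = ∂/∂x (z) - ∂/∂y (y + z) + ∂/∂z (-5*x + z).
Each of these terms simplifies to sums of mixed partials that cancel in pairs. The result is 0 (by equality of mixed partials for smooth functions — Schwarz / Clairaut).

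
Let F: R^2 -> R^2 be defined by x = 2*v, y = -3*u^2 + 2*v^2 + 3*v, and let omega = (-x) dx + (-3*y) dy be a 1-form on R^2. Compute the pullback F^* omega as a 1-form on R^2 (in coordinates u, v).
F^* omega = (18*u*(-3*u^2 + 2*v^2 + 3*v)) du + (36*u^2*v + 27*u^2 - 24*v^3 - 54*v^2 - 31*v) dv

Using F^*(f dg) = (f ∘ F) d(g ∘ F), substitute each coordinate x_i by F_i(u, v) in f_i, and replace dx_i by d F_i = (∂F_i/∂u) du + (∂F_i/∂v) dv.
  For the x component: f_1(F) = -2*v; d F_1 = (0) du + (2) dv
  For the y component: f_2(F) = 9*u^2 - 6*v^2 - 9*v; d F_2 = (-6*u) du + (4*v + 3) dv
Combining and collecting du, dv coefficients:
  coeff of du: 18*u*(-3*u^2 + 2*v^2 + 3*v)
  coeff of dv: 36*u^2*v + 27*u^2 - 24*v^3 - 54*v^2 - 31*v
F^* omega = (18*u*(-3*u^2 + 2*v^2 + 3*v)) du + (36*u^2*v + 27*u^2 - 24*v^3 - 54*v^2 - 31*v) dv.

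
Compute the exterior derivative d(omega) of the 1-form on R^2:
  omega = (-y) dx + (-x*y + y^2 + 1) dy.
d(omega) = (1 - y) dx ∧ dy

For a 1-form omega = sum_i f_i dx_i, the exterior derivative is
  d(omega) = sum_{i < j} (∂f_j/∂x_i - ∂f_i/∂x_j) dx_i ∧ dx_j.
  coefficient of dx ∧ dy: ∂f_2/∂x - ∂f_1/∂y = ∂(-x*y + y^2 + 1)/∂x - ∂(-y)/∂y = 1 - y
Assembling: d(omega) = (1 - y) dx ∧ dy.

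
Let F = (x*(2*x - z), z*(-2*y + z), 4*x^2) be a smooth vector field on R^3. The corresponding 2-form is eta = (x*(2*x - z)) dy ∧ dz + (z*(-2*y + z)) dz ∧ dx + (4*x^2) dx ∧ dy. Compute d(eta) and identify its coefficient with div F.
d(eta) = (4*x - 3*z) dx ∧ dy ∧ dz; div F = 4*x - 3*z

For a 2-form in R^3 of the form above, applying d gives a 3-form with coefficient ∂P/∂x + ∂Q/∂y + ∂R/∂z:
  ∂P/∂x = 4*x - z
  ∂Q/∂y = -2*z
  ∂R/∂z = 0
Sum = 4*x - 3*z, which is exactly div F.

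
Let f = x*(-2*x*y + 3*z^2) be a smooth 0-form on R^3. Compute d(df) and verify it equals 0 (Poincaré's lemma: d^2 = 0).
d(df) = 0

Step 1: df = sum_i (∂f/∂x_i) dx_i = (-4*x*y + 3*z^2) dx + (-2*x^2) dy + (6*x*z) dz.
Step 2: Apply d again. Using the 1-form formula, the coefficient of dx ∧ dy in d(df) is ∂^2 f/∂x ∂y - ∂^2 f/∂y ∂x = (-4*x) - (-4*x) = 0 (equality of mixed partials for smooth f).
Similarly for dx ∧ dz and dy ∧ dz — all coefficients vanish. So d(df) = 0.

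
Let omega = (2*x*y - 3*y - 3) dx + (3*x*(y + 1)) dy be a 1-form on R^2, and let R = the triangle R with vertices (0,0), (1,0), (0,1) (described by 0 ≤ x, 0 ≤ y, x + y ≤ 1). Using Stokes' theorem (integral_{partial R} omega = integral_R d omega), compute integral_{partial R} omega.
integral_(partial R) omega = 19/6

Stokes: integral_partial_R omega = integral_R d omega with d omega = (∂Q/∂x - ∂P/∂y) dx ∧ dy.
  ∂Q/∂x = 3*y + 3
  ∂P/∂y = 2*x - 3
  integrand = ∂Q/∂x - ∂P/∂y = -2*x + 3*y + 6.
Integrating over R: integral_0^1 integral_0^{1-x} (-2*x + 3*y + 6) dy dx = 19/6.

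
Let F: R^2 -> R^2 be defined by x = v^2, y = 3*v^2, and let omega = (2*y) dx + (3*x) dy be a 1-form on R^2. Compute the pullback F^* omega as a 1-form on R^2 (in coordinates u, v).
F^* omega = (30*v^3) dv

Using F^*(f dg) = (f ∘ F) d(g ∘ F), substitute each coordinate x_i by F_i(u, v) in f_i, and replace dx_i by d F_i = (∂F_i/∂u) du + (∂F_i/∂v) dv.
  For the x component: f_1(F) = 6*v^2; d F_1 = (0) du + (2*v) dv
  For the y component: f_2(F) = 3*v^2; d F_2 = (0) du + (6*v) dv
Combining and collecting du, dv coefficients:
  coeff of du: 0
  coeff of dv: 30*v^3
F^* omega = (30*v^3) dv.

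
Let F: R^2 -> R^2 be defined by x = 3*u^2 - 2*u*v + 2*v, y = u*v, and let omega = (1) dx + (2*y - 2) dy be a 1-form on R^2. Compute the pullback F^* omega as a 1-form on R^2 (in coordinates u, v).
F^* omega = (2*u*v^2 + 6*u - 4*v) du + (2*u^2*v - 4*u + 2) dv

Using F^*(f dg) = (f ∘ F) d(g ∘ F), substitute each coordinate x_i by F_i(u, v) in f_i, and replace dx_i by d F_i = (∂F_i/∂u) du + (∂F_i/∂v) dv.
  For the x component: f_1(F) = 1; d F_1 = (6*u - 2*v) du + (2 - 2*u) dv
  For the y component: f_2(F) = 2*u*v - 2; d F_2 = (v) du + (u) dv
Combining and collecting du, dv coefficients:
  coeff of du: 2*u*v^2 + 6*u - 4*v
  coeff of dv: 2*u^2*v - 4*u + 2
F^* omega = (2*u*v^2 + 6*u - 4*v) du + (2*u^2*v - 4*u + 2) dv.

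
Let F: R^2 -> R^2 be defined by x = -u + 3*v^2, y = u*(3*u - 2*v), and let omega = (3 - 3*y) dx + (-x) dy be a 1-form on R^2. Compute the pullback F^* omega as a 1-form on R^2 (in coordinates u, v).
F^* omega = (15*u^2 - 18*u*v^2 - 8*u*v + 6*v^3 - 3) du + (-54*u^2*v - 2*u^2 + 42*u*v^2 + 18*v) dv

Using F^*(f dg) = (f ∘ F) d(g ∘ F), substitute each coordinate x_i by F_i(u, v) in f_i, and replace dx_i by d F_i = (∂F_i/∂u) du + (∂F_i/∂v) dv.
  For the x component: f_1(F) = -9*u^2 + 6*u*v + 3; d F_1 = (-1) du + (6*v) dv
  For the y component: f_2(F) = u - 3*v^2; d F_2 = (6*u - 2*v) du + (-2*u) dv
Combining and collecting du, dv coefficients:
  coeff of du: 15*u^2 - 18*u*v^2 - 8*u*v + 6*v^3 - 3
  coeff of dv: -54*u^2*v - 2*u^2 + 42*u*v^2 + 18*v
F^* omega = (15*u^2 - 18*u*v^2 - 8*u*v + 6*v^3 - 3) du + (-54*u^2*v - 2*u^2 + 42*u*v^2 + 18*v) dv.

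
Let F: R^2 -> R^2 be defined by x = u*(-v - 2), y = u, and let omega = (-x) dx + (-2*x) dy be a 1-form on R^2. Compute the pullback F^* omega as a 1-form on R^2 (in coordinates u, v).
F^* omega = (u*v*(-v - 2)) du + (u^2*(-v - 2)) dv

Using F^*(f dg) = (f ∘ F) d(g ∘ F), substitute each coordinate x_i by F_i(u, v) in f_i, and replace dx_i by d F_i = (∂F_i/∂u) du + (∂F_i/∂v) dv.
  For the x component: f_1(F) = u*(v + 2); d F_1 = (-v - 2) du + (-u) dv
  For the y component: f_2(F) = 2*u*(v + 2); d F_2 = (1) du + (0) dv
Combining and collecting du, dv coefficients:
  coeff of du: u*v*(-v - 2)
  coeff of dv: u^2*(-v - 2)
F^* omega = (u*v*(-v - 2)) du + (u^2*(-v - 2)) dv.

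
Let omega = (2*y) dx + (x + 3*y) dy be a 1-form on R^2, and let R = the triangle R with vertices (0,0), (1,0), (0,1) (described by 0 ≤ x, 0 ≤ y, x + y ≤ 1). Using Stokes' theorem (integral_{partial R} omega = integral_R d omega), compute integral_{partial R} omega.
integral_(partial R) omega = -1/2

Stokes: integral_partial_R omega = integral_R d omega with d omega = (∂Q/∂x - ∂P/∂y) dx ∧ dy.
  ∂Q/∂x = 1
  ∂P/∂y = 2
  integrand = ∂Q/∂x - ∂P/∂y = -1.
Integrating over R: integral_0^1 integral_0^{1-x} (-1) dy dx = -1/2.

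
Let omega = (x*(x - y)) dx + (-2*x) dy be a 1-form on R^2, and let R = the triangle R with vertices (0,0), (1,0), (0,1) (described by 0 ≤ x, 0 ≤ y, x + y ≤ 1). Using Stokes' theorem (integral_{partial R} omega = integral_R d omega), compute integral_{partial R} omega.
integral_(partial R) omega = -5/6

Stokes: integral_partial_R omega = integral_R d omega with d omega = (∂Q/∂x - ∂P/∂y) dx ∧ dy.
  ∂Q/∂x = -2
  ∂P/∂y = -x
  integrand = ∂Q/∂x - ∂P/∂y = x - 2.
Integrating over R: integral_0^1 integral_0^{1-x} (x - 2) dy dx = -5/6.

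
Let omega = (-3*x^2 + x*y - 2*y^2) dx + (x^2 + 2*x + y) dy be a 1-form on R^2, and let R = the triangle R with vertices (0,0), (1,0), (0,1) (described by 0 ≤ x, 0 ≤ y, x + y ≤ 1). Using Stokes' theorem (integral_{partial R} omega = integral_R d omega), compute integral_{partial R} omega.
integral_(partial R) omega = 11/6

Stokes: integral_partial_R omega = integral_R d omega with d omega = (∂Q/∂x - ∂P/∂y) dx ∧ dy.
  ∂Q/∂x = 2*x + 2
  ∂P/∂y = x - 4*y
  integrand = ∂Q/∂x - ∂P/∂y = x + 4*y + 2.
Integrating over R: integral_0^1 integral_0^{1-x} (x + 4*y + 2) dy dx = 11/6.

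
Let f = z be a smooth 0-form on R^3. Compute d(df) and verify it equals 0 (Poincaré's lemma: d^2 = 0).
d(df) = 0

Step 1: df = sum_i (∂f/∂x_i) dx_i = (0) dx + (0) dy + (1) dz.
Step 2: Apply d again. Using the 1-form formula, the coefficient of dx ∧ dy in d(df) is ∂^2 f/∂x ∂y - ∂^2 f/∂y ∂x = (0) - (0) = 0 (equality of mixed partials for smooth f).
Similarly for dx ∧ dz and dy ∧ dz — all coefficients vanish. So d(df) = 0.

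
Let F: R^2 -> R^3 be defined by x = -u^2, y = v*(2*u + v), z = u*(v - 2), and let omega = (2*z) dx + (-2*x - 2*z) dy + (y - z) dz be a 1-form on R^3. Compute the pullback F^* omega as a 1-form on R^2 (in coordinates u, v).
F^* omega = (8*u^2 - 3*u*v^2 + 8*u*v - 4*u + v^3 - 2*v^2) du + (u*(4*u^2 + u*v + 10*u - 3*v^2 + 8*v)) dv

Using F^*(f dg) = (f ∘ F) d(g ∘ F), substitute each coordinate x_i by F_i(u, v) in f_i, and replace dx_i by d F_i = (∂F_i/∂u) du + (∂F_i/∂v) dv.
  For the x component: f_1(F) = 2*u*(v - 2); d F_1 = (-2*u) du + (0) dv
  For the y component: f_2(F) = 2*u*(u - v + 2); d F_2 = (2*v) du + (2*u + 2*v) dv
  For the z component: f_3(F) = u*v + 2*u + v^2; d F_3 = (v - 2) du + (u) dv
Combining and collecting du, dv coefficients:
  coeff of du: 8*u^2 - 3*u*v^2 + 8*u*v - 4*u + v^3 - 2*v^2
  coeff of dv: u*(4*u^2 + u*v + 10*u - 3*v^2 + 8*v)
F^* omega = (8*u^2 - 3*u*v^2 + 8*u*v - 4*u + v^3 - 2*v^2) du + (u*(4*u^2 + u*v + 10*u - 3*v^2 + 8*v)) dv.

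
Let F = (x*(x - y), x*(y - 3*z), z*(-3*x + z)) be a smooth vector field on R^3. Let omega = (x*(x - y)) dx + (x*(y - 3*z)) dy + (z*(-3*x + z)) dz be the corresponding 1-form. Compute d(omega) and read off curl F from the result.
d(omega) = (3*x) dy ∧ dz + (3*z) dz ∧ dx + (x + y - 3*z) dx ∧ dy; curl F = (3*x, 3*z, x + y - 3*z)

d omega = sum_{i<j} (∂f_j/∂x_i - ∂f_i/∂x_j) dx_i ∧ dx_j. Under the identification (dy ∧ dz, dz ∧ dx, dx ∧ dy) ↔ (e_x, e_y, e_z), the coefficients are exactly the components of curl F. Compute:
  ∂R/∂y - ∂Q/∂z = (0) - (-3*x) = 3*x
  ∂P/∂z - ∂R/∂x = (0) - (-3*z) = 3*z
  ∂Q/∂x - ∂P/∂y = (y - 3*z) - (-x) = x + y - 3*z.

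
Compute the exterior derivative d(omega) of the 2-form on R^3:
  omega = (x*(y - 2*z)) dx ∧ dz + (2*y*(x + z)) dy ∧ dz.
d(omega) = (-x + 2*y) dx ∧ dy ∧ dz

For a 2-form omega = sum_{i<j} g_{ij} dx_i ∧ dx_j, the exterior derivative is
  d(omega) = sum_{i<j} d(g_{ij}) ∧ dx_i ∧ dx_j = sum_{i<j, k} (∂g_{ij}/∂x_k) dx_k ∧ dx_i ∧ dx_j.
Expand each term, using dx_k ∧ dx_i ∧ dx_j = sgn(permutation) dx_{(a)} ∧ dx_{(b)} ∧ dx_{(c)} with (a < b < c) sorted:
  d(x*(y - 2*z)) includes (∂/∂y)(x*(y - 2*z)) dy = (x) dy, which multiplied by dx ∧ dz gives (-x) dx ∧ dy ∧ dz
  d(2*y*(x + z)) includes (∂/∂x)(2*y*(x + z)) dx = (2*y) dx, which multiplied by dy ∧ dz gives (2*y) dx ∧ dy ∧ dz
Collecting like 3-forms: d(omega) = (-x + 2*y) dx ∧ dy ∧ dz.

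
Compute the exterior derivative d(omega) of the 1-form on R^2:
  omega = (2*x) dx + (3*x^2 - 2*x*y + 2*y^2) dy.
d(omega) = (6*x - 2*y) dx ∧ dy

For a 1-form omega = sum_i f_i dx_i, the exterior derivative is
  d(omega) = sum_{i < j} (∂f_j/∂x_i - ∂f_i/∂x_j) dx_i ∧ dx_j.
  coefficient of dx ∧ dy: ∂f_2/∂x - ∂f_1/∂y = ∂(3*x^2 - 2*x*y + 2*y^2)/∂x - ∂(2*x)/∂y = 6*x - 2*y
Assembling: d(omega) = (6*x - 2*y) dx ∧ dy.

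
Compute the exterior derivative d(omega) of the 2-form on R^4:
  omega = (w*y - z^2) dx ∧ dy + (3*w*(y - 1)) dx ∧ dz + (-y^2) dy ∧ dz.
d(omega) = (-3*w - 2*z) dx ∧ dy ∧ dz + (y) dx ∧ dy ∧ dw + (3*y - 3) dx ∧ dz ∧ dw

For a 2-form omega = sum_{i<j} g_{ij} dx_i ∧ dx_j, the exterior derivative is
  d(omega) = sum_{i<j} d(g_{ij}) ∧ dx_i ∧ dx_j = sum_{i<j, k} (∂g_{ij}/∂x_k) dx_k ∧ dx_i ∧ dx_j.
Expand each term, using dx_k ∧ dx_i ∧ dx_j = sgn(permutation) dx_{(a)} ∧ dx_{(b)} ∧ dx_{(c)} with (a < b < c) sorted:
  d(w*y - z^2) includes (∂/∂z)(w*y - z^2) dz = (-2*z) dz, which multiplied by dx ∧ dy gives (-2*z) dx ∧ dy ∧ dz
  d(w*y - z^2) includes (∂/∂w)(w*y - z^2) dw = (y) dw, which multiplied by dx ∧ dy gives (y) dx ∧ dy ∧ dw
  d(3*w*(y - 1)) includes (∂/∂y)(3*w*(y - 1)) dy = (3*w) dy, which multiplied by dx ∧ dz gives (-3*w) dx ∧ dy ∧ dz
  d(3*w*(y - 1)) includes (∂/∂w)(3*w*(y - 1)) dw = (3*y - 3) dw, which multiplied by dx ∧ dz gives (3*y - 3) dx ∧ dz ∧ dw
Collecting like 3-forms: d(omega) = (-3*w - 2*z) dx ∧ dy ∧ dz + (y) dx ∧ dy ∧ dw + (3*y - 3) dx ∧ dz ∧ dw.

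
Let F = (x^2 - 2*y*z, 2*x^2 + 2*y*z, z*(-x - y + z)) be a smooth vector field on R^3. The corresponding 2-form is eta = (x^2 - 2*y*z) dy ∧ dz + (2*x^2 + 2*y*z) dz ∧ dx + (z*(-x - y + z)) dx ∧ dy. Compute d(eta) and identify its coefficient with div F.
d(eta) = (x - y + 4*z) dx ∧ dy ∧ dz; div F = x - y + 4*z

For a 2-form in R^3 of the form above, applying d gives a 3-form with coefficient ∂P/∂x + ∂Q/∂y + ∂R/∂z:
  ∂P/∂x = 2*x
  ∂Q/∂y = 2*z
  ∂R/∂z = -x - y + 2*z
Sum = x - y + 4*z, which is exactly div F.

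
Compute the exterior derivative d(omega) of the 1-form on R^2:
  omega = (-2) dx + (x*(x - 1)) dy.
d(omega) = (2*x - 1) dx ∧ dy

For a 1-form omega = sum_i f_i dx_i, the exterior derivative is
  d(omega) = sum_{i < j} (∂f_j/∂x_i - ∂f_i/∂x_j) dx_i ∧ dx_j.
  coefficient of dx ∧ dy: ∂f_2/∂x - ∂f_1/∂y = ∂(x*(x - 1))/∂x - ∂(-2)/∂y = 2*x - 1
Assembling: d(omega) = (2*x - 1) dx ∧ dy.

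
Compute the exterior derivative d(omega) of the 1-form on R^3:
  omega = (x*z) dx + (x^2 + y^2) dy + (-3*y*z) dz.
d(omega) = (2*x) dx ∧ dy + (-x) dx ∧ dz + (-3*z) dy ∧ dz

For a 1-form omega = sum_i f_i dx_i, the exterior derivative is
  d(omega) = sum_{i < j} (∂f_j/∂x_i - ∂f_i/∂x_j) dx_i ∧ dx_j.
  coefficient of dx ∧ dy: ∂f_2/∂x - ∂f_1/∂y = ∂(x^2 + y^2)/∂x - ∂(x*z)/∂y = 2*x
  coefficient of dx ∧ dz: ∂f_3/∂x - ∂f_1/∂z = ∂(-3*y*z)/∂x - ∂(x*z)/∂z = -x
  coefficient of dy ∧ dz: ∂f_3/∂y - ∂f_2/∂z = ∂(-3*y*z)/∂y - ∂(x^2 + y^2)/∂z = -3*z
Assembling: d(omega) = (2*x) dx ∧ dy + (-x) dx ∧ dz + (-3*z) dy ∧ dz.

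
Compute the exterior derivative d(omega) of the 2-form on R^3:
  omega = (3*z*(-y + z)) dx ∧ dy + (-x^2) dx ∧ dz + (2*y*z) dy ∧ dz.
d(omega) = (-3*y + 6*z) dx ∧ dy ∧ dz

For a 2-form omega = sum_{i<j} g_{ij} dx_i ∧ dx_j, the exterior derivative is
  d(omega) = sum_{i<j} d(g_{ij}) ∧ dx_i ∧ dx_j = sum_{i<j, k} (∂g_{ij}/∂x_k) dx_k ∧ dx_i ∧ dx_j.
Expand each term, using dx_k ∧ dx_i ∧ dx_j = sgn(permutation) dx_{(a)} ∧ dx_{(b)} ∧ dx_{(c)} with (a < b < c) sorted:
  d(3*z*(-y + z)) includes (∂/∂z)(3*z*(-y + z)) dz = (-3*y + 6*z) dz, which multiplied by dx ∧ dy gives (-3*y + 6*z) dx ∧ dy ∧ dz
Collecting like 3-forms: d(omega) = (-3*y + 6*z) dx ∧ dy ∧ dz.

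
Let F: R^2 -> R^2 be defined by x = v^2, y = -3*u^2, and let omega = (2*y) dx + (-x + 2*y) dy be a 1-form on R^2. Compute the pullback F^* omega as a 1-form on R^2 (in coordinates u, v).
F^* omega = (6*u*(6*u^2 + v^2)) du + (-12*u^2*v) dv

Using F^*(f dg) = (f ∘ F) d(g ∘ F), substitute each coordinate x_i by F_i(u, v) in f_i, and replace dx_i by d F_i = (∂F_i/∂u) du + (∂F_i/∂v) dv.
  For the x component: f_1(F) = -6*u^2; d F_1 = (0) du + (2*v) dv
  For the y component: f_2(F) = -6*u^2 - v^2; d F_2 = (-6*u) du + (0) dv
Combining and collecting du, dv coefficients:
  coeff of du: 6*u*(6*u^2 + v^2)
  coeff of dv: -12*u^2*v
F^* omega = (6*u*(6*u^2 + v^2)) du + (-12*u^2*v) dv.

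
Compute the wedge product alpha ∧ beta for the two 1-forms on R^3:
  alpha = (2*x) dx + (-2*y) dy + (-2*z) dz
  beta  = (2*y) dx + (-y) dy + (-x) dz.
alpha ∧ beta = (2*y*(-x + 2*y)) dx ∧ dy + (-2*x^2 + 4*y*z) dx ∧ dz + (2*y*(x - z)) dy ∧ dz

Distribute the wedge, using dx_i ∧ dx_j = -dx_j ∧ dx_i and dx_i ∧ dx_i = 0. For each pair (i, j) with i < j, the coefficient of dx_i ∧ dx_j in alpha ∧ beta is (alpha_i * beta_j - alpha_j * beta_i). Collecting: alpha ∧ beta = (2*y*(-x + 2*y)) dx ∧ dy + (-2*x^2 + 4*y*z) dx ∧ dz + (2*y*(x - z)) dy ∧ dz.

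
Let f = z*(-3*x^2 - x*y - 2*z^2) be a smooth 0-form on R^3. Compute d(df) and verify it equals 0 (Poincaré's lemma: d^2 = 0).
d(df) = 0

Step 1: df = sum_i (∂f/∂x_i) dx_i = (z*(-6*x - y)) dx + (-x*z) dy + (-3*x^2 - x*y - 6*z^2) dz.
Step 2: Apply d again. Using the 1-form formula, the coefficient of dx ∧ dy in d(df) is ∂^2 f/∂x ∂y - ∂^2 f/∂y ∂x = (-z) - (-z) = 0 (equality of mixed partials for smooth f).
Similarly for dx ∧ dz and dy ∧ dz — all coefficients vanish. So d(df) = 0.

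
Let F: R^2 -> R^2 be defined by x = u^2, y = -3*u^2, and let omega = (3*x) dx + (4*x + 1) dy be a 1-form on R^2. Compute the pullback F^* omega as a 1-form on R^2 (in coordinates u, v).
F^* omega = (-18*u^3 - 6*u) du

Using F^*(f dg) = (f ∘ F) d(g ∘ F), substitute each coordinate x_i by F_i(u, v) in f_i, and replace dx_i by d F_i = (∂F_i/∂u) du + (∂F_i/∂v) dv.
  For the x component: f_1(F) = 3*u^2; d F_1 = (2*u) du + (0) dv
  For the y component: f_2(F) = 4*u^2 + 1; d F_2 = (-6*u) du + (0) dv
Combining and collecting du, dv coefficients:
  coeff of du: -18*u^3 - 6*u
  coeff of dv: 0
F^* omega = (-18*u^3 - 6*u) du.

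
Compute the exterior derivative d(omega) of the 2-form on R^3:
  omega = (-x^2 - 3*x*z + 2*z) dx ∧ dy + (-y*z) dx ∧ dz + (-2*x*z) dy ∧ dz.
d(omega) = (-3*x - z + 2) dx ∧ dy ∧ dz

For a 2-form omega = sum_{i<j} g_{ij} dx_i ∧ dx_j, the exterior derivative is
  d(omega) = sum_{i<j} d(g_{ij}) ∧ dx_i ∧ dx_j = sum_{i<j, k} (∂g_{ij}/∂x_k) dx_k ∧ dx_i ∧ dx_j.
Expand each term, using dx_k ∧ dx_i ∧ dx_j = sgn(permutation) dx_{(a)} ∧ dx_{(b)} ∧ dx_{(c)} with (a < b < c) sorted:
  d(-x^2 - 3*x*z + 2*z) includes (∂/∂z)(-x^2 - 3*x*z + 2*z) dz = (2 - 3*x) dz, which multiplied by dx ∧ dy gives (2 - 3*x) dx ∧ dy ∧ dz
  d(-y*z) includes (∂/∂y)(-y*z) dy = (-z) dy, which multiplied by dx ∧ dz gives (z) dx ∧ dy ∧ dz
  d(-2*x*z) includes (∂/∂x)(-2*x*z) dx = (-2*z) dx, which multiplied by dy ∧ dz gives (-2*z) dx ∧ dy ∧ dz
Collecting like 3-forms: d(omega) = (-3*x - z + 2) dx ∧ dy ∧ dz.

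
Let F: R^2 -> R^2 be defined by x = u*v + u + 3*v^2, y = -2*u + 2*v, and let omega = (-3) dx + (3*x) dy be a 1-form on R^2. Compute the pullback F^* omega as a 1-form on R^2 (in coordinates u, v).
F^* omega = (-6*u*v - 6*u - 18*v^2 - 3*v - 3) du + (6*u*v + 3*u + 18*v^2 - 18*v) dv

Using F^*(f dg) = (f ∘ F) d(g ∘ F), substitute each coordinate x_i by F_i(u, v) in f_i, and replace dx_i by d F_i = (∂F_i/∂u) du + (∂F_i/∂v) dv.
  For the x component: f_1(F) = -3; d F_1 = (v + 1) du + (u + 6*v) dv
  For the y component: f_2(F) = 3*u*v + 3*u + 9*v^2; d F_2 = (-2) du + (2) dv
Combining and collecting du, dv coefficients:
  coeff of du: -6*u*v - 6*u - 18*v^2 - 3*v - 3
  coeff of dv: 6*u*v + 3*u + 18*v^2 - 18*v
F^* omega = (-6*u*v - 6*u - 18*v^2 - 3*v - 3) du + (6*u*v + 3*u + 18*v^2 - 18*v) dv.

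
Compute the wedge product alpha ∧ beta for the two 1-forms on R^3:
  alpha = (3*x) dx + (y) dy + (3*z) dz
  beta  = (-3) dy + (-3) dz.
alpha ∧ beta = (-9*x) dx ∧ dy + (-9*x) dx ∧ dz + (-3*y + 9*z) dy ∧ dz

Distribute the wedge, using dx_i ∧ dx_j = -dx_j ∧ dx_i and dx_i ∧ dx_i = 0. For each pair (i, j) with i < j, the coefficient of dx_i ∧ dx_j in alpha ∧ beta is (alpha_i * beta_j - alpha_j * beta_i). Collecting: alpha ∧ beta = (-9*x) dx ∧ dy + (-9*x) dx ∧ dz + (-3*y + 9*z) dy ∧ dz.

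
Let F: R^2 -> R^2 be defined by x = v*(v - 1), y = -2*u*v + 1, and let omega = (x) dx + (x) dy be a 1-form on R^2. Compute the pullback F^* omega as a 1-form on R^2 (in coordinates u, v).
F^* omega = (2*v^2*(1 - v)) du + (v*(-2*u*v + 2*u + 2*v^2 - 3*v + 1)) dv

Using F^*(f dg) = (f ∘ F) d(g ∘ F), substitute each coordinate x_i by F_i(u, v) in f_i, and replace dx_i by d F_i = (∂F_i/∂u) du + (∂F_i/∂v) dv.
  For the x component: f_1(F) = v*(v - 1); d F_1 = (0) du + (2*v - 1) dv
  For the y component: f_2(F) = v*(v - 1); d F_2 = (-2*v) du + (-2*u) dv
Combining and collecting du, dv coefficients:
  coeff of du: 2*v^2*(1 - v)
  coeff of dv: v*(-2*u*v + 2*u + 2*v^2 - 3*v + 1)
F^* omega = (2*v^2*(1 - v)) du + (v*(-2*u*v + 2*u + 2*v^2 - 3*v + 1)) dv.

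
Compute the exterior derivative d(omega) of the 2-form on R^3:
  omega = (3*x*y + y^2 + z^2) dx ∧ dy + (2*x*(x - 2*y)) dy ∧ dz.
d(omega) = (4*x - 4*y + 2*z) dx ∧ dy ∧ dz

For a 2-form omega = sum_{i<j} g_{ij} dx_i ∧ dx_j, the exterior derivative is
  d(omega) = sum_{i<j} d(g_{ij}) ∧ dx_i ∧ dx_j = sum_{i<j, k} (∂g_{ij}/∂x_k) dx_k ∧ dx_i ∧ dx_j.
Expand each term, using dx_k ∧ dx_i ∧ dx_j = sgn(permutation) dx_{(a)} ∧ dx_{(b)} ∧ dx_{(c)} with (a < b < c) sorted:
  d(3*x*y + y^2 + z^2) includes (∂/∂z)(3*x*y + y^2 + z^2) dz = (2*z) dz, which multiplied by dx ∧ dy gives (2*z) dx ∧ dy ∧ dz
  d(2*x*(x - 2*y)) includes (∂/∂x)(2*x*(x - 2*y)) dx = (4*x - 4*y) dx, which multiplied by dy ∧ dz gives (4*x - 4*y) dx ∧ dy ∧ dz
Collecting like 3-forms: d(omega) = (4*x - 4*y + 2*z) dx ∧ dy ∧ dz.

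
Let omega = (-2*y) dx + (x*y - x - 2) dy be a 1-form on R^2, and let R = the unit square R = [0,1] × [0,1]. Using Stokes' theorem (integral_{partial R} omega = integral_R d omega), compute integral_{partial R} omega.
integral_(partial R) omega = 3/2

Stokes: integral_partial_R omega = integral_R d omega with d omega = (∂Q/∂x - ∂P/∂y) dx ∧ dy.
  ∂Q/∂x = y - 1
  ∂P/∂y = -2
  integrand = ∂Q/∂x - ∂P/∂y = y + 1.
Integrating over R: integral_0^1 integral_0^1 (y + 1) dx dy = 3/2.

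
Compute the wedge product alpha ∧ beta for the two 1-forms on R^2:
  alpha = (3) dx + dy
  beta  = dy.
alpha ∧ beta = (3) dx ∧ dy

Distribute the wedge, using dx_i ∧ dx_j = -dx_j ∧ dx_i and dx_i ∧ dx_i = 0. For each pair (i, j) with i < j, the coefficient of dx_i ∧ dx_j in alpha ∧ beta is (alpha_i * beta_j - alpha_j * beta_i). Collecting: alpha ∧ beta = (3) dx ∧ dy.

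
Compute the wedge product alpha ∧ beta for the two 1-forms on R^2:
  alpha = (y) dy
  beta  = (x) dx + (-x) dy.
alpha ∧ beta = (-x*y) dx ∧ dy

Distribute the wedge, using dx_i ∧ dx_j = -dx_j ∧ dx_i and dx_i ∧ dx_i = 0. For each pair (i, j) with i < j, the coefficient of dx_i ∧ dx_j in alpha ∧ beta is (alpha_i * beta_j - alpha_j * beta_i). Collecting: alpha ∧ beta = (-x*y) dx ∧ dy.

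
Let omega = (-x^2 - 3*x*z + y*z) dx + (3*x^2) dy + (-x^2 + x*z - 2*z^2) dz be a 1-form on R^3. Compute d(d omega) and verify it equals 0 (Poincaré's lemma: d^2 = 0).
d(d omega) = 0

Step 1: d omega = sum_{i<j} (∂f_j/∂x_i - ∂f_i/∂x_j) dx_i ∧ dx_j:
  coeff of dx ∧ dy: 6*x - z
  coeff of dx ∧ dz: x - y + z
  coeff of dy ∧ dz: 0
Step 2: Apply d again to each 2-form coefficient. The only possible 3-form in R^3 is dx ∧ dy ∧ dz, with coefficient
  ∂(coeff of dy∧dz)/∂x - ∂(coeff of dx∧dz)/∂y + ∂(coeff of dx∧dy)/∂z
  = ∂/∂x (0) - ∂/∂y (x - y + z) + ∂/∂z (6*x - z).
Each of these terms simplifies to sums of mixed partials that cancel in pairs. The result is 0 (by equality of mixed partials for smooth functions — Schwarz / Clairaut).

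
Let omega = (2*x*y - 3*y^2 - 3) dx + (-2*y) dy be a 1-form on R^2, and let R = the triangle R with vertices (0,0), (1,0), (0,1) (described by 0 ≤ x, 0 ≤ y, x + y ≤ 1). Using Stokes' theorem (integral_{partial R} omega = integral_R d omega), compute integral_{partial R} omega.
integral_(partial R) omega = 2/3

Stokes: integral_partial_R omega = integral_R d omega with d omega = (∂Q/∂x - ∂P/∂y) dx ∧ dy.
  ∂Q/∂x = 0
  ∂P/∂y = 2*x - 6*y
  integrand = ∂Q/∂x - ∂P/∂y = -2*x + 6*y.
Integrating over R: integral_0^1 integral_0^{1-x} (-2*x + 6*y) dy dx = 2/3.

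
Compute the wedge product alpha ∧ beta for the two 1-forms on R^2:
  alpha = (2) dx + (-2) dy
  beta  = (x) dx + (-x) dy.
alpha ∧ beta = 0

Distribute the wedge, using dx_i ∧ dx_j = -dx_j ∧ dx_i and dx_i ∧ dx_i = 0. For each pair (i, j) with i < j, the coefficient of dx_i ∧ dx_j in alpha ∧ beta is (alpha_i * beta_j - alpha_j * beta_i). Collecting: alpha ∧ beta = 0.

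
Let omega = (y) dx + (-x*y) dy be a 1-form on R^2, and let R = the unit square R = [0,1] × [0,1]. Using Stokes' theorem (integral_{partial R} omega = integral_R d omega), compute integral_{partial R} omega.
integral_(partial R) omega = -3/2

Stokes: integral_partial_R omega = integral_R d omega with d omega = (∂Q/∂x - ∂P/∂y) dx ∧ dy.
  ∂Q/∂x = -y
  ∂P/∂y = 1
  integrand = ∂Q/∂x - ∂P/∂y = -y - 1.
Integrating over R: integral_0^1 integral_0^1 (-y - 1) dx dy = -3/2.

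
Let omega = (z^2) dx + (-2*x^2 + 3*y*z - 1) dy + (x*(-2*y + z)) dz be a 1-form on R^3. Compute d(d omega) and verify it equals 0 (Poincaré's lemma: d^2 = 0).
d(d omega) = 0

Step 1: d omega = sum_{i<j} (∂f_j/∂x_i - ∂f_i/∂x_j) dx_i ∧ dx_j:
  coeff of dx ∧ dy: -4*x
  coeff of dx ∧ dz: -2*y - z
  coeff of dy ∧ dz: -2*x - 3*y
Step 2: Apply d again to each 2-form coefficient. The only possible 3-form in R^3 is dx ∧ dy ∧ dz, with coefficient
  ∂(coeff of dy∧dz)/∂x - ∂(coeff of dx∧dz)/∂y + ∂(coeff of dx∧dy)/∂z
  = ∂/∂x (-2*x - 3*y) - ∂/∂y (-2*y - z) + ∂/∂z (-4*x).
Each of these terms simplifies to sums of mixed partials that cancel in pairs. The result is 0 (by equality of mixed partials for smooth functions — Schwarz / Clairaut).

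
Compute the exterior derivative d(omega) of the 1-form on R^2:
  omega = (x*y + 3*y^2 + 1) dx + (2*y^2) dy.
d(omega) = (-x - 6*y) dx ∧ dy

For a 1-form omega = sum_i f_i dx_i, the exterior derivative is
  d(omega) = sum_{i < j} (∂f_j/∂x_i - ∂f_i/∂x_j) dx_i ∧ dx_j.
  coefficient of dx ∧ dy: ∂f_2/∂x - ∂f_1/∂y = ∂(2*y^2)/∂x - ∂(x*y + 3*y^2 + 1)/∂y = -x - 6*y
Assembling: d(omega) = (-x - 6*y) dx ∧ dy.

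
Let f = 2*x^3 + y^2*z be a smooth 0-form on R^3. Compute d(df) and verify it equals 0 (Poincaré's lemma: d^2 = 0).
d(df) = 0

Step 1: df = sum_i (∂f/∂x_i) dx_i = (6*x^2) dx + (2*y*z) dy + (y^2) dz.
Step 2: Apply d again. Using the 1-form formula, the coefficient of dx ∧ dy in d(df) is ∂^2 f/∂x ∂y - ∂^2 f/∂y ∂x = (0) - (0) = 0 (equality of mixed partials for smooth f).
Similarly for dx ∧ dz and dy ∧ dz — all coefficients vanish. So d(df) = 0.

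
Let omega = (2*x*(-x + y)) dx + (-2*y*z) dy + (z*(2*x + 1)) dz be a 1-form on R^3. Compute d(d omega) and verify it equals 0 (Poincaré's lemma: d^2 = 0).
d(d omega) = 0

Step 1: d omega = sum_{i<j} (∂f_j/∂x_i - ∂f_i/∂x_j) dx_i ∧ dx_j:
  coeff of dx ∧ dy: -2*x
  coeff of dx ∧ dz: 2*z
  coeff of dy ∧ dz: 2*y
Step 2: Apply d again to each 2-form coefficient. The only possible 3-form in R^3 is dx ∧ dy ∧ dz, with coefficient
  ∂(coeff of dy∧dz)/∂x - ∂(coeff of dx∧dz)/∂y + ∂(coeff of dx∧dy)/∂z
  = ∂/∂x (2*y) - ∂/∂y (2*z) + ∂/∂z (-2*x).
Each of these terms simplifies to sums of mixed partials that cancel in pairs. The result is 0 (by equality of mixed partials for smooth functions — Schwarz / Clairaut).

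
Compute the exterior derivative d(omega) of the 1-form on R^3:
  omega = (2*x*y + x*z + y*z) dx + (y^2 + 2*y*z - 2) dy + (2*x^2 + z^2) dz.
d(omega) = (-2*x - z) dx ∧ dy + (3*x - y) dx ∧ dz + (-2*y) dy ∧ dz

For a 1-form omega = sum_i f_i dx_i, the exterior derivative is
  d(omega) = sum_{i < j} (∂f_j/∂x_i - ∂f_i/∂x_j) dx_i ∧ dx_j.
  coefficient of dx ∧ dy: ∂f_2/∂x - ∂f_1/∂y = ∂(y^2 + 2*y*z - 2)/∂x - ∂(2*x*y + x*z + y*z)/∂y = -2*x - z
  coefficient of dx ∧ dz: ∂f_3/∂x - ∂f_1/∂z = ∂(2*x^2 + z^2)/∂x - ∂(2*x*y + x*z + y*z)/∂z = 3*x - y
  coefficient of dy ∧ dz: ∂f_3/∂y - ∂f_2/∂z = ∂(2*x^2 + z^2)/∂y - ∂(y^2 + 2*y*z - 2)/∂z = -2*y
Assembling: d(omega) = (-2*x - z) dx ∧ dy + (3*x - y) dx ∧ dz + (-2*y) dy ∧ dz.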